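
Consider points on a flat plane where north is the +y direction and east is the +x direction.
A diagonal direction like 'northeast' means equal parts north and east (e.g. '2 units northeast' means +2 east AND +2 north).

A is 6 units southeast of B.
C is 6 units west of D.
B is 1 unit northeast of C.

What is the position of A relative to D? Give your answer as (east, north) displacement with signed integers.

Answer: A is at (east=1, north=-5) relative to D.

Derivation:
Place D at the origin (east=0, north=0).
  C is 6 units west of D: delta (east=-6, north=+0); C at (east=-6, north=0).
  B is 1 unit northeast of C: delta (east=+1, north=+1); B at (east=-5, north=1).
  A is 6 units southeast of B: delta (east=+6, north=-6); A at (east=1, north=-5).
Therefore A relative to D: (east=1, north=-5).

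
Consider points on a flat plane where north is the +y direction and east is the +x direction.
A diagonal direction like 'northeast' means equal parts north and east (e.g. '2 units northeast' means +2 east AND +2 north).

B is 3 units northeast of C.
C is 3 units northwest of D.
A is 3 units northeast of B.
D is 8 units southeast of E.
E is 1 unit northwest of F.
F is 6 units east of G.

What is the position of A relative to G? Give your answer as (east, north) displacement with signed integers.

Answer: A is at (east=16, north=2) relative to G.

Derivation:
Place G at the origin (east=0, north=0).
  F is 6 units east of G: delta (east=+6, north=+0); F at (east=6, north=0).
  E is 1 unit northwest of F: delta (east=-1, north=+1); E at (east=5, north=1).
  D is 8 units southeast of E: delta (east=+8, north=-8); D at (east=13, north=-7).
  C is 3 units northwest of D: delta (east=-3, north=+3); C at (east=10, north=-4).
  B is 3 units northeast of C: delta (east=+3, north=+3); B at (east=13, north=-1).
  A is 3 units northeast of B: delta (east=+3, north=+3); A at (east=16, north=2).
Therefore A relative to G: (east=16, north=2).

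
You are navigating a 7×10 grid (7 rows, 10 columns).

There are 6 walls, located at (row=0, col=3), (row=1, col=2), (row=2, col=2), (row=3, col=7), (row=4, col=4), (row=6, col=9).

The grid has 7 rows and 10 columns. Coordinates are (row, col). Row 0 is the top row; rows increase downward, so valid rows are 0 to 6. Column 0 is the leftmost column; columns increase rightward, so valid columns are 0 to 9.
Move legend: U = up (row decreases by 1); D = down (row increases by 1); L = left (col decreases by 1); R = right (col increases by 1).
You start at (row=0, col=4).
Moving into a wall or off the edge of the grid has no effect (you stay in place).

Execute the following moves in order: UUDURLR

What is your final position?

Start: (row=0, col=4)
  U (up): blocked, stay at (row=0, col=4)
  U (up): blocked, stay at (row=0, col=4)
  D (down): (row=0, col=4) -> (row=1, col=4)
  U (up): (row=1, col=4) -> (row=0, col=4)
  R (right): (row=0, col=4) -> (row=0, col=5)
  L (left): (row=0, col=5) -> (row=0, col=4)
  R (right): (row=0, col=4) -> (row=0, col=5)
Final: (row=0, col=5)

Answer: Final position: (row=0, col=5)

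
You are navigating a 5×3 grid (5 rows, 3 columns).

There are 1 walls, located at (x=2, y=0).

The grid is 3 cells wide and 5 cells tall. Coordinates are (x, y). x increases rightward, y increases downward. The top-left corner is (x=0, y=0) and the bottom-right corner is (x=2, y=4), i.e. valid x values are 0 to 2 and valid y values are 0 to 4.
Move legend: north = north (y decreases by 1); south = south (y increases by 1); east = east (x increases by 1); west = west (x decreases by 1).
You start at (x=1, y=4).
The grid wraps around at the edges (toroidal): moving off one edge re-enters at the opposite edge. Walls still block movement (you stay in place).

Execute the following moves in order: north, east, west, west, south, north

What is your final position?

Start: (x=1, y=4)
  north (north): (x=1, y=4) -> (x=1, y=3)
  east (east): (x=1, y=3) -> (x=2, y=3)
  west (west): (x=2, y=3) -> (x=1, y=3)
  west (west): (x=1, y=3) -> (x=0, y=3)
  south (south): (x=0, y=3) -> (x=0, y=4)
  north (north): (x=0, y=4) -> (x=0, y=3)
Final: (x=0, y=3)

Answer: Final position: (x=0, y=3)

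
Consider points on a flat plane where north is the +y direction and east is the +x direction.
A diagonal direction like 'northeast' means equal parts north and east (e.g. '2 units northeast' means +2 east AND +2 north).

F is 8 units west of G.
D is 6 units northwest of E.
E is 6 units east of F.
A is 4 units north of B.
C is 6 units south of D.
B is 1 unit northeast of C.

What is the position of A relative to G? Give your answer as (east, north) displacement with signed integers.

Answer: A is at (east=-7, north=5) relative to G.

Derivation:
Place G at the origin (east=0, north=0).
  F is 8 units west of G: delta (east=-8, north=+0); F at (east=-8, north=0).
  E is 6 units east of F: delta (east=+6, north=+0); E at (east=-2, north=0).
  D is 6 units northwest of E: delta (east=-6, north=+6); D at (east=-8, north=6).
  C is 6 units south of D: delta (east=+0, north=-6); C at (east=-8, north=0).
  B is 1 unit northeast of C: delta (east=+1, north=+1); B at (east=-7, north=1).
  A is 4 units north of B: delta (east=+0, north=+4); A at (east=-7, north=5).
Therefore A relative to G: (east=-7, north=5).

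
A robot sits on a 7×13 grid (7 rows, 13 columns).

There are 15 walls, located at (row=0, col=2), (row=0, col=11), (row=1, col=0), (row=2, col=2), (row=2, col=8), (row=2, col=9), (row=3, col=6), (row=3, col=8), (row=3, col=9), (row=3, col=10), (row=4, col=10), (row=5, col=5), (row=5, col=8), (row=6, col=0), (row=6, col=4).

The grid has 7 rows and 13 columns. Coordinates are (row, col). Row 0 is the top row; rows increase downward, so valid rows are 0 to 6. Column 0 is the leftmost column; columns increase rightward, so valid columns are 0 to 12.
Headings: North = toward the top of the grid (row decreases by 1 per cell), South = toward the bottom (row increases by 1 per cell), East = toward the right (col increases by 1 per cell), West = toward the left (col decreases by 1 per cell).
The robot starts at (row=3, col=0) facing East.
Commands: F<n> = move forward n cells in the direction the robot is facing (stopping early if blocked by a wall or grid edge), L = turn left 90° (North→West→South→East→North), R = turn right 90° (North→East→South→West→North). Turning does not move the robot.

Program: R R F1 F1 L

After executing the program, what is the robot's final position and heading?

Answer: Final position: (row=3, col=0), facing South

Derivation:
Start: (row=3, col=0), facing East
  R: turn right, now facing South
  R: turn right, now facing West
  F1: move forward 0/1 (blocked), now at (row=3, col=0)
  F1: move forward 0/1 (blocked), now at (row=3, col=0)
  L: turn left, now facing South
Final: (row=3, col=0), facing South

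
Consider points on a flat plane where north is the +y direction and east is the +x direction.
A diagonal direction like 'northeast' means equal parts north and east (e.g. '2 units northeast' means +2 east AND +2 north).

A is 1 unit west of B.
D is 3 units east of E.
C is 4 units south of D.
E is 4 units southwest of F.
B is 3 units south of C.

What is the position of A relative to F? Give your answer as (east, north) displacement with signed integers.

Answer: A is at (east=-2, north=-11) relative to F.

Derivation:
Place F at the origin (east=0, north=0).
  E is 4 units southwest of F: delta (east=-4, north=-4); E at (east=-4, north=-4).
  D is 3 units east of E: delta (east=+3, north=+0); D at (east=-1, north=-4).
  C is 4 units south of D: delta (east=+0, north=-4); C at (east=-1, north=-8).
  B is 3 units south of C: delta (east=+0, north=-3); B at (east=-1, north=-11).
  A is 1 unit west of B: delta (east=-1, north=+0); A at (east=-2, north=-11).
Therefore A relative to F: (east=-2, north=-11).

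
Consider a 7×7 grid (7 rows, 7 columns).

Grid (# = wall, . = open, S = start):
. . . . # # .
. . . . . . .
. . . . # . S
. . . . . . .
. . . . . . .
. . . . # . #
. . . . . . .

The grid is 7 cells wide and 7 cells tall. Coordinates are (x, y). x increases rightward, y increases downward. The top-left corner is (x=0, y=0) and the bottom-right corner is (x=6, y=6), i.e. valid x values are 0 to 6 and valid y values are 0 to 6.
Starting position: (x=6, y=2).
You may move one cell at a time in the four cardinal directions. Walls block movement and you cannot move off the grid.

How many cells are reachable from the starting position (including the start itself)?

Answer: Reachable cells: 44

Derivation:
BFS flood-fill from (x=6, y=2):
  Distance 0: (x=6, y=2)
  Distance 1: (x=6, y=1), (x=5, y=2), (x=6, y=3)
  Distance 2: (x=6, y=0), (x=5, y=1), (x=5, y=3), (x=6, y=4)
  Distance 3: (x=4, y=1), (x=4, y=3), (x=5, y=4)
  Distance 4: (x=3, y=1), (x=3, y=3), (x=4, y=4), (x=5, y=5)
  Distance 5: (x=3, y=0), (x=2, y=1), (x=3, y=2), (x=2, y=3), (x=3, y=4), (x=5, y=6)
  Distance 6: (x=2, y=0), (x=1, y=1), (x=2, y=2), (x=1, y=3), (x=2, y=4), (x=3, y=5), (x=4, y=6), (x=6, y=6)
  Distance 7: (x=1, y=0), (x=0, y=1), (x=1, y=2), (x=0, y=3), (x=1, y=4), (x=2, y=5), (x=3, y=6)
  Distance 8: (x=0, y=0), (x=0, y=2), (x=0, y=4), (x=1, y=5), (x=2, y=6)
  Distance 9: (x=0, y=5), (x=1, y=6)
  Distance 10: (x=0, y=6)
Total reachable: 44 (grid has 44 open cells total)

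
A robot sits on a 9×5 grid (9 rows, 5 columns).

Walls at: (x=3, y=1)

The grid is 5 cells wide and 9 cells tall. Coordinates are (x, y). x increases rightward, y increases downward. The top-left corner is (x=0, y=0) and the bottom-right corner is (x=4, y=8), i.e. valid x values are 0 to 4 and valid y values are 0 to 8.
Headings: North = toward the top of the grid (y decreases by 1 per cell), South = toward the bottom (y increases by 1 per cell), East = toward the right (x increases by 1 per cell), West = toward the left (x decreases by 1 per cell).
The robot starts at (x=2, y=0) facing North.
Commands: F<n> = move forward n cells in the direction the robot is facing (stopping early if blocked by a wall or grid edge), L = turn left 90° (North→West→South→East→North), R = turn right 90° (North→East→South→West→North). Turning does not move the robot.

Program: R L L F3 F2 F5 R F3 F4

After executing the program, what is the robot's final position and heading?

Answer: Final position: (x=0, y=0), facing North

Derivation:
Start: (x=2, y=0), facing North
  R: turn right, now facing East
  L: turn left, now facing North
  L: turn left, now facing West
  F3: move forward 2/3 (blocked), now at (x=0, y=0)
  F2: move forward 0/2 (blocked), now at (x=0, y=0)
  F5: move forward 0/5 (blocked), now at (x=0, y=0)
  R: turn right, now facing North
  F3: move forward 0/3 (blocked), now at (x=0, y=0)
  F4: move forward 0/4 (blocked), now at (x=0, y=0)
Final: (x=0, y=0), facing North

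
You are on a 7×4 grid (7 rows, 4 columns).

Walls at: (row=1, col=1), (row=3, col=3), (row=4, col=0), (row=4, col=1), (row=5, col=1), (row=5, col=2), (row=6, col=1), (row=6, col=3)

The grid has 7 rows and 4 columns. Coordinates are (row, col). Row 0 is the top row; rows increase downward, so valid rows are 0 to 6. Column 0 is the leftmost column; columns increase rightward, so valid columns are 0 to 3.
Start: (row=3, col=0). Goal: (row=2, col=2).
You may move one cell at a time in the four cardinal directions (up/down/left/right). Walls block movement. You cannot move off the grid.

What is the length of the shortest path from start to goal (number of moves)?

BFS from (row=3, col=0) until reaching (row=2, col=2):
  Distance 0: (row=3, col=0)
  Distance 1: (row=2, col=0), (row=3, col=1)
  Distance 2: (row=1, col=0), (row=2, col=1), (row=3, col=2)
  Distance 3: (row=0, col=0), (row=2, col=2), (row=4, col=2)  <- goal reached here
One shortest path (3 moves): (row=3, col=0) -> (row=3, col=1) -> (row=3, col=2) -> (row=2, col=2)

Answer: Shortest path length: 3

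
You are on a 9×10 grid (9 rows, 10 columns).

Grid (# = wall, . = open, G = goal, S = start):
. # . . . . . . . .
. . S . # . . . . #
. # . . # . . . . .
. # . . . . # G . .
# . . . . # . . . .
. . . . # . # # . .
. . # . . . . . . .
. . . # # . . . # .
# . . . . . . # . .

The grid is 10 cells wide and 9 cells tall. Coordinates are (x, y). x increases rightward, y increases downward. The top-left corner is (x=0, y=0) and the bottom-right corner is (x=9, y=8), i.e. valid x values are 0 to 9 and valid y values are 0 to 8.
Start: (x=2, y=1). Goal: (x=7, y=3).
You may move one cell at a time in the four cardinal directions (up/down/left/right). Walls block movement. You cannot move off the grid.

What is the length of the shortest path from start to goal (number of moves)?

BFS from (x=2, y=1) until reaching (x=7, y=3):
  Distance 0: (x=2, y=1)
  Distance 1: (x=2, y=0), (x=1, y=1), (x=3, y=1), (x=2, y=2)
  Distance 2: (x=3, y=0), (x=0, y=1), (x=3, y=2), (x=2, y=3)
  Distance 3: (x=0, y=0), (x=4, y=0), (x=0, y=2), (x=3, y=3), (x=2, y=4)
  Distance 4: (x=5, y=0), (x=0, y=3), (x=4, y=3), (x=1, y=4), (x=3, y=4), (x=2, y=5)
  Distance 5: (x=6, y=0), (x=5, y=1), (x=5, y=3), (x=4, y=4), (x=1, y=5), (x=3, y=5)
  Distance 6: (x=7, y=0), (x=6, y=1), (x=5, y=2), (x=0, y=5), (x=1, y=6), (x=3, y=6)
  Distance 7: (x=8, y=0), (x=7, y=1), (x=6, y=2), (x=0, y=6), (x=4, y=6), (x=1, y=7)
  Distance 8: (x=9, y=0), (x=8, y=1), (x=7, y=2), (x=5, y=6), (x=0, y=7), (x=2, y=7), (x=1, y=8)
  Distance 9: (x=8, y=2), (x=7, y=3), (x=5, y=5), (x=6, y=6), (x=5, y=7), (x=2, y=8)  <- goal reached here
One shortest path (9 moves): (x=2, y=1) -> (x=3, y=1) -> (x=3, y=0) -> (x=4, y=0) -> (x=5, y=0) -> (x=6, y=0) -> (x=7, y=0) -> (x=7, y=1) -> (x=7, y=2) -> (x=7, y=3)

Answer: Shortest path length: 9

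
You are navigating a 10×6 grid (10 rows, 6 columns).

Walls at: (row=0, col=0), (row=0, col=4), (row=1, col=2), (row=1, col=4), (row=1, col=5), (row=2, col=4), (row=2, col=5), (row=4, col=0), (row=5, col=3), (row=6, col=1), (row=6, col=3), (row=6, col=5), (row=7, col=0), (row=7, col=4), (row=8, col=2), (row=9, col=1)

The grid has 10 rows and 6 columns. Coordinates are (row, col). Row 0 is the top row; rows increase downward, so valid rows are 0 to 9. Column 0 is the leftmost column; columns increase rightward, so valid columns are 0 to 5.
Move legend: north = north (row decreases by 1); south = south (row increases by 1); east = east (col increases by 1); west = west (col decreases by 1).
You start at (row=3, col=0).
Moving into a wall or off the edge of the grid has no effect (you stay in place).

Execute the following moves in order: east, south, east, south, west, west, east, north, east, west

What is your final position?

Start: (row=3, col=0)
  east (east): (row=3, col=0) -> (row=3, col=1)
  south (south): (row=3, col=1) -> (row=4, col=1)
  east (east): (row=4, col=1) -> (row=4, col=2)
  south (south): (row=4, col=2) -> (row=5, col=2)
  west (west): (row=5, col=2) -> (row=5, col=1)
  west (west): (row=5, col=1) -> (row=5, col=0)
  east (east): (row=5, col=0) -> (row=5, col=1)
  north (north): (row=5, col=1) -> (row=4, col=1)
  east (east): (row=4, col=1) -> (row=4, col=2)
  west (west): (row=4, col=2) -> (row=4, col=1)
Final: (row=4, col=1)

Answer: Final position: (row=4, col=1)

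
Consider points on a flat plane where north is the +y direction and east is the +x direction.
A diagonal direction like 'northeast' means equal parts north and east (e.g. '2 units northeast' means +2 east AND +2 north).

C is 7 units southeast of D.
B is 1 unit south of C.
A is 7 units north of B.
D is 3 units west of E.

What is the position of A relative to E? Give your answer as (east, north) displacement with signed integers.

Place E at the origin (east=0, north=0).
  D is 3 units west of E: delta (east=-3, north=+0); D at (east=-3, north=0).
  C is 7 units southeast of D: delta (east=+7, north=-7); C at (east=4, north=-7).
  B is 1 unit south of C: delta (east=+0, north=-1); B at (east=4, north=-8).
  A is 7 units north of B: delta (east=+0, north=+7); A at (east=4, north=-1).
Therefore A relative to E: (east=4, north=-1).

Answer: A is at (east=4, north=-1) relative to E.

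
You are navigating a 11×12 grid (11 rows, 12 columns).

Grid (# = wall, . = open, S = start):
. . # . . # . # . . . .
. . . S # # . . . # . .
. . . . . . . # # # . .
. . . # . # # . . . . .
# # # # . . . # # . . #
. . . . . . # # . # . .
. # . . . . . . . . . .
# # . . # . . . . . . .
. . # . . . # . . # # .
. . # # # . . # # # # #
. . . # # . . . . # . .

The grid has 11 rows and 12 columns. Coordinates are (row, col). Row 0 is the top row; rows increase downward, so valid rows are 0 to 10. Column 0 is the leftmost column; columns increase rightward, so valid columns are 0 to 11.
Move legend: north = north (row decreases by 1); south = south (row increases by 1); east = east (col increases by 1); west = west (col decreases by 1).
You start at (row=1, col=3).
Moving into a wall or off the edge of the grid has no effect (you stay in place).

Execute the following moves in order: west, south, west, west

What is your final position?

Start: (row=1, col=3)
  west (west): (row=1, col=3) -> (row=1, col=2)
  south (south): (row=1, col=2) -> (row=2, col=2)
  west (west): (row=2, col=2) -> (row=2, col=1)
  west (west): (row=2, col=1) -> (row=2, col=0)
Final: (row=2, col=0)

Answer: Final position: (row=2, col=0)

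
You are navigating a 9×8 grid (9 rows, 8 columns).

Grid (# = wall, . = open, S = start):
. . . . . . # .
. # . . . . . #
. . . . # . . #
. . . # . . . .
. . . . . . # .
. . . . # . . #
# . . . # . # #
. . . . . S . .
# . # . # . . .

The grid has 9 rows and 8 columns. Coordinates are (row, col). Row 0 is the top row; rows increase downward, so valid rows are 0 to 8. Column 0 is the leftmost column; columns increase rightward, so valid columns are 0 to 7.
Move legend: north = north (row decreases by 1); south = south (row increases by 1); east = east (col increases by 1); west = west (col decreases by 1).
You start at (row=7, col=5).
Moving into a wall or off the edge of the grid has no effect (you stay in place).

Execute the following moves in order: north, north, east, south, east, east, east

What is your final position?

Start: (row=7, col=5)
  north (north): (row=7, col=5) -> (row=6, col=5)
  north (north): (row=6, col=5) -> (row=5, col=5)
  east (east): (row=5, col=5) -> (row=5, col=6)
  south (south): blocked, stay at (row=5, col=6)
  [×3]east (east): blocked, stay at (row=5, col=6)
Final: (row=5, col=6)

Answer: Final position: (row=5, col=6)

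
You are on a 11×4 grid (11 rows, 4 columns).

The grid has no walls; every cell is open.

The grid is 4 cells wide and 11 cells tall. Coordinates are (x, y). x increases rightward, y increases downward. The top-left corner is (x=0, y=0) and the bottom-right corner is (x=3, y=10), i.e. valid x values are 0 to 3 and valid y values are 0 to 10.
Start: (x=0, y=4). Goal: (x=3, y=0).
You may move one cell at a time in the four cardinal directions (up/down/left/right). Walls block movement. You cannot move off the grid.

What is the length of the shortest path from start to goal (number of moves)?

BFS from (x=0, y=4) until reaching (x=3, y=0):
  Distance 0: (x=0, y=4)
  Distance 1: (x=0, y=3), (x=1, y=4), (x=0, y=5)
  Distance 2: (x=0, y=2), (x=1, y=3), (x=2, y=4), (x=1, y=5), (x=0, y=6)
  Distance 3: (x=0, y=1), (x=1, y=2), (x=2, y=3), (x=3, y=4), (x=2, y=5), (x=1, y=6), (x=0, y=7)
  Distance 4: (x=0, y=0), (x=1, y=1), (x=2, y=2), (x=3, y=3), (x=3, y=5), (x=2, y=6), (x=1, y=7), (x=0, y=8)
  Distance 5: (x=1, y=0), (x=2, y=1), (x=3, y=2), (x=3, y=6), (x=2, y=7), (x=1, y=8), (x=0, y=9)
  Distance 6: (x=2, y=0), (x=3, y=1), (x=3, y=7), (x=2, y=8), (x=1, y=9), (x=0, y=10)
  Distance 7: (x=3, y=0), (x=3, y=8), (x=2, y=9), (x=1, y=10)  <- goal reached here
One shortest path (7 moves): (x=0, y=4) -> (x=1, y=4) -> (x=2, y=4) -> (x=3, y=4) -> (x=3, y=3) -> (x=3, y=2) -> (x=3, y=1) -> (x=3, y=0)

Answer: Shortest path length: 7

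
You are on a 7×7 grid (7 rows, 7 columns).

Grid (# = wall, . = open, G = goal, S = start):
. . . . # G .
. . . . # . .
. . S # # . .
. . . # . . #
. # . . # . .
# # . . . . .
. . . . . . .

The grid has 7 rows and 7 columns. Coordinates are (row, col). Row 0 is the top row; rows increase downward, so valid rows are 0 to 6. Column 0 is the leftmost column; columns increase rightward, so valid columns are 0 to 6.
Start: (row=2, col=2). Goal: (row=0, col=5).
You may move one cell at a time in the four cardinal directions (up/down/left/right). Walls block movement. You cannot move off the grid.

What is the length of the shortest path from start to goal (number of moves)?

BFS from (row=2, col=2) until reaching (row=0, col=5):
  Distance 0: (row=2, col=2)
  Distance 1: (row=1, col=2), (row=2, col=1), (row=3, col=2)
  Distance 2: (row=0, col=2), (row=1, col=1), (row=1, col=3), (row=2, col=0), (row=3, col=1), (row=4, col=2)
  Distance 3: (row=0, col=1), (row=0, col=3), (row=1, col=0), (row=3, col=0), (row=4, col=3), (row=5, col=2)
  Distance 4: (row=0, col=0), (row=4, col=0), (row=5, col=3), (row=6, col=2)
  Distance 5: (row=5, col=4), (row=6, col=1), (row=6, col=3)
  Distance 6: (row=5, col=5), (row=6, col=0), (row=6, col=4)
  Distance 7: (row=4, col=5), (row=5, col=6), (row=6, col=5)
  Distance 8: (row=3, col=5), (row=4, col=6), (row=6, col=6)
  Distance 9: (row=2, col=5), (row=3, col=4)
  Distance 10: (row=1, col=5), (row=2, col=6)
  Distance 11: (row=0, col=5), (row=1, col=6)  <- goal reached here
One shortest path (11 moves): (row=2, col=2) -> (row=3, col=2) -> (row=4, col=2) -> (row=4, col=3) -> (row=5, col=3) -> (row=5, col=4) -> (row=5, col=5) -> (row=4, col=5) -> (row=3, col=5) -> (row=2, col=5) -> (row=1, col=5) -> (row=0, col=5)

Answer: Shortest path length: 11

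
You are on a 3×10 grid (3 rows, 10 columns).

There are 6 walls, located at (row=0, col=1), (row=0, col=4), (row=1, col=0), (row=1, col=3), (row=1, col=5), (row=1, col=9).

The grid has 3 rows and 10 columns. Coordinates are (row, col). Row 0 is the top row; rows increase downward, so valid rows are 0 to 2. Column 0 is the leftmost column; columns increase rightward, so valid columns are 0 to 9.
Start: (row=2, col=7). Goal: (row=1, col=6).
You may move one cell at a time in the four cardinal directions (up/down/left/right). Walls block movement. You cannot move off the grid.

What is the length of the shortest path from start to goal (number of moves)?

Answer: Shortest path length: 2

Derivation:
BFS from (row=2, col=7) until reaching (row=1, col=6):
  Distance 0: (row=2, col=7)
  Distance 1: (row=1, col=7), (row=2, col=6), (row=2, col=8)
  Distance 2: (row=0, col=7), (row=1, col=6), (row=1, col=8), (row=2, col=5), (row=2, col=9)  <- goal reached here
One shortest path (2 moves): (row=2, col=7) -> (row=2, col=6) -> (row=1, col=6)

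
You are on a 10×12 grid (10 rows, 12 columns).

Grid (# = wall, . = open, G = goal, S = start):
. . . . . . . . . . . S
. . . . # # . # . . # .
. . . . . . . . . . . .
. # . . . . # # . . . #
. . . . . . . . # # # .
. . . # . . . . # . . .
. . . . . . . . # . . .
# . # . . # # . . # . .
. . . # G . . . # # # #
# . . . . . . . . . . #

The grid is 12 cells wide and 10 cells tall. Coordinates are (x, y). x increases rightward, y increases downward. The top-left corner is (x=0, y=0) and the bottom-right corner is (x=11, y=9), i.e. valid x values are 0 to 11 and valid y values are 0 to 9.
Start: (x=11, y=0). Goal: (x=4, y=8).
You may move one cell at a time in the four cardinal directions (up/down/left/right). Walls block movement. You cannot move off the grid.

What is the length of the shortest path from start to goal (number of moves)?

Answer: Shortest path length: 15

Derivation:
BFS from (x=11, y=0) until reaching (x=4, y=8):
  Distance 0: (x=11, y=0)
  Distance 1: (x=10, y=0), (x=11, y=1)
  Distance 2: (x=9, y=0), (x=11, y=2)
  Distance 3: (x=8, y=0), (x=9, y=1), (x=10, y=2)
  Distance 4: (x=7, y=0), (x=8, y=1), (x=9, y=2), (x=10, y=3)
  Distance 5: (x=6, y=0), (x=8, y=2), (x=9, y=3)
  Distance 6: (x=5, y=0), (x=6, y=1), (x=7, y=2), (x=8, y=3)
  Distance 7: (x=4, y=0), (x=6, y=2)
  Distance 8: (x=3, y=0), (x=5, y=2)
  Distance 9: (x=2, y=0), (x=3, y=1), (x=4, y=2), (x=5, y=3)
  Distance 10: (x=1, y=0), (x=2, y=1), (x=3, y=2), (x=4, y=3), (x=5, y=4)
  Distance 11: (x=0, y=0), (x=1, y=1), (x=2, y=2), (x=3, y=3), (x=4, y=4), (x=6, y=4), (x=5, y=5)
  Distance 12: (x=0, y=1), (x=1, y=2), (x=2, y=3), (x=3, y=4), (x=7, y=4), (x=4, y=5), (x=6, y=5), (x=5, y=6)
  Distance 13: (x=0, y=2), (x=2, y=4), (x=7, y=5), (x=4, y=6), (x=6, y=6)
  Distance 14: (x=0, y=3), (x=1, y=4), (x=2, y=5), (x=3, y=6), (x=7, y=6), (x=4, y=7)
  Distance 15: (x=0, y=4), (x=1, y=5), (x=2, y=6), (x=3, y=7), (x=7, y=7), (x=4, y=8)  <- goal reached here
One shortest path (15 moves): (x=11, y=0) -> (x=10, y=0) -> (x=9, y=0) -> (x=8, y=0) -> (x=7, y=0) -> (x=6, y=0) -> (x=6, y=1) -> (x=6, y=2) -> (x=5, y=2) -> (x=4, y=2) -> (x=4, y=3) -> (x=4, y=4) -> (x=4, y=5) -> (x=4, y=6) -> (x=4, y=7) -> (x=4, y=8)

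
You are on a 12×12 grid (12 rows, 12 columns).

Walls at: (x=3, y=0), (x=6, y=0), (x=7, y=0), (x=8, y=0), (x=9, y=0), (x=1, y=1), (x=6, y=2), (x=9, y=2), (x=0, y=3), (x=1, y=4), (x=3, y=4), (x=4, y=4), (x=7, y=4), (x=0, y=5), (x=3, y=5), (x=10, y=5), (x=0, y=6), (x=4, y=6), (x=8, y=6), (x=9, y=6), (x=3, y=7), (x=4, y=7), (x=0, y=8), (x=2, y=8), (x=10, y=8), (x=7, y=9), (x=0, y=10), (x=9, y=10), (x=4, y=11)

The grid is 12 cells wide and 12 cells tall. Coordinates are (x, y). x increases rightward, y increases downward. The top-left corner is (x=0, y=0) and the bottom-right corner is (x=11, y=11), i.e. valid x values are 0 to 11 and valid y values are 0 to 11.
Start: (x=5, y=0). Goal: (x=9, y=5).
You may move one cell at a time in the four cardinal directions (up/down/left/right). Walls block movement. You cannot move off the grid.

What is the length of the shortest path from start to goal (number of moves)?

BFS from (x=5, y=0) until reaching (x=9, y=5):
  Distance 0: (x=5, y=0)
  Distance 1: (x=4, y=0), (x=5, y=1)
  Distance 2: (x=4, y=1), (x=6, y=1), (x=5, y=2)
  Distance 3: (x=3, y=1), (x=7, y=1), (x=4, y=2), (x=5, y=3)
  Distance 4: (x=2, y=1), (x=8, y=1), (x=3, y=2), (x=7, y=2), (x=4, y=3), (x=6, y=3), (x=5, y=4)
  Distance 5: (x=2, y=0), (x=9, y=1), (x=2, y=2), (x=8, y=2), (x=3, y=3), (x=7, y=3), (x=6, y=4), (x=5, y=5)
  Distance 6: (x=1, y=0), (x=10, y=1), (x=1, y=2), (x=2, y=3), (x=8, y=3), (x=4, y=5), (x=6, y=5), (x=5, y=6)
  Distance 7: (x=0, y=0), (x=10, y=0), (x=11, y=1), (x=0, y=2), (x=10, y=2), (x=1, y=3), (x=9, y=3), (x=2, y=4), (x=8, y=4), (x=7, y=5), (x=6, y=6), (x=5, y=7)
  Distance 8: (x=11, y=0), (x=0, y=1), (x=11, y=2), (x=10, y=3), (x=9, y=4), (x=2, y=5), (x=8, y=5), (x=7, y=6), (x=6, y=7), (x=5, y=8)
  Distance 9: (x=11, y=3), (x=10, y=4), (x=1, y=5), (x=9, y=5), (x=2, y=6), (x=7, y=7), (x=4, y=8), (x=6, y=8), (x=5, y=9)  <- goal reached here
One shortest path (9 moves): (x=5, y=0) -> (x=5, y=1) -> (x=6, y=1) -> (x=7, y=1) -> (x=8, y=1) -> (x=8, y=2) -> (x=8, y=3) -> (x=9, y=3) -> (x=9, y=4) -> (x=9, y=5)

Answer: Shortest path length: 9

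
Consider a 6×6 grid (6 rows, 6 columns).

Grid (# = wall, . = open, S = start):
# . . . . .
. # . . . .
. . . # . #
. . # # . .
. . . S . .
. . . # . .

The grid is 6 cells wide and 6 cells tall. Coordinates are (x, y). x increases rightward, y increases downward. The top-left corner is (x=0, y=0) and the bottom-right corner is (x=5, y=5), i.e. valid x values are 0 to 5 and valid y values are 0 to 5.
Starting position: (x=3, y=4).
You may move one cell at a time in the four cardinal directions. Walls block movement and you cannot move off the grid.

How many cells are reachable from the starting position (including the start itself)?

BFS flood-fill from (x=3, y=4):
  Distance 0: (x=3, y=4)
  Distance 1: (x=2, y=4), (x=4, y=4)
  Distance 2: (x=4, y=3), (x=1, y=4), (x=5, y=4), (x=2, y=5), (x=4, y=5)
  Distance 3: (x=4, y=2), (x=1, y=3), (x=5, y=3), (x=0, y=4), (x=1, y=5), (x=5, y=5)
  Distance 4: (x=4, y=1), (x=1, y=2), (x=0, y=3), (x=0, y=5)
  Distance 5: (x=4, y=0), (x=3, y=1), (x=5, y=1), (x=0, y=2), (x=2, y=2)
  Distance 6: (x=3, y=0), (x=5, y=0), (x=0, y=1), (x=2, y=1)
  Distance 7: (x=2, y=0)
  Distance 8: (x=1, y=0)
Total reachable: 29 (grid has 29 open cells total)

Answer: Reachable cells: 29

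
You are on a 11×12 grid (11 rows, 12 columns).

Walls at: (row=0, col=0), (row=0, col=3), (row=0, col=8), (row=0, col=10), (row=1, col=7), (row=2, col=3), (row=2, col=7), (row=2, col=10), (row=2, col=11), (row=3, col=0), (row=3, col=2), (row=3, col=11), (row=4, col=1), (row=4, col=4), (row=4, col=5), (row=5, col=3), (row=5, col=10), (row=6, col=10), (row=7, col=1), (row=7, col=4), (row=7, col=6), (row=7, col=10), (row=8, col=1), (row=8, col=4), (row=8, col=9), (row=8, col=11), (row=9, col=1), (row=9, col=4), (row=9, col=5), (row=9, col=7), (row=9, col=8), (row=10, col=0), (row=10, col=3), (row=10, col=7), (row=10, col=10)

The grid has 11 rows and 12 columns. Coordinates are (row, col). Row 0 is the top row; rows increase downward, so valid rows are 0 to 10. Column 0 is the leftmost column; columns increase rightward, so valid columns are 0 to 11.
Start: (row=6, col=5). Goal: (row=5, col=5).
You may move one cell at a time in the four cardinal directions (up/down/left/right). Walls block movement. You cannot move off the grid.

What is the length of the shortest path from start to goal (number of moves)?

Answer: Shortest path length: 1

Derivation:
BFS from (row=6, col=5) until reaching (row=5, col=5):
  Distance 0: (row=6, col=5)
  Distance 1: (row=5, col=5), (row=6, col=4), (row=6, col=6), (row=7, col=5)  <- goal reached here
One shortest path (1 moves): (row=6, col=5) -> (row=5, col=5)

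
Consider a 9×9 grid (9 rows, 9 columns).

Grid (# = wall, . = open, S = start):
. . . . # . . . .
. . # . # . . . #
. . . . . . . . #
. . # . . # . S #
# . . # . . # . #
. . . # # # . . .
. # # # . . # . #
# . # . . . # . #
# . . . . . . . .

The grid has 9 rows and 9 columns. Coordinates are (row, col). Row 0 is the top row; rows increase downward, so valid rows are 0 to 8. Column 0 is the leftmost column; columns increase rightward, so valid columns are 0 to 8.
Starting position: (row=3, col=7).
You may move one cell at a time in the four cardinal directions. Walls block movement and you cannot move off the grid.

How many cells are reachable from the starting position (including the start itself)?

BFS flood-fill from (row=3, col=7):
  Distance 0: (row=3, col=7)
  Distance 1: (row=2, col=7), (row=3, col=6), (row=4, col=7)
  Distance 2: (row=1, col=7), (row=2, col=6), (row=5, col=7)
  Distance 3: (row=0, col=7), (row=1, col=6), (row=2, col=5), (row=5, col=6), (row=5, col=8), (row=6, col=7)
  Distance 4: (row=0, col=6), (row=0, col=8), (row=1, col=5), (row=2, col=4), (row=7, col=7)
  Distance 5: (row=0, col=5), (row=2, col=3), (row=3, col=4), (row=8, col=7)
  Distance 6: (row=1, col=3), (row=2, col=2), (row=3, col=3), (row=4, col=4), (row=8, col=6), (row=8, col=8)
  Distance 7: (row=0, col=3), (row=2, col=1), (row=4, col=5), (row=8, col=5)
  Distance 8: (row=0, col=2), (row=1, col=1), (row=2, col=0), (row=3, col=1), (row=7, col=5), (row=8, col=4)
  Distance 9: (row=0, col=1), (row=1, col=0), (row=3, col=0), (row=4, col=1), (row=6, col=5), (row=7, col=4), (row=8, col=3)
  Distance 10: (row=0, col=0), (row=4, col=2), (row=5, col=1), (row=6, col=4), (row=7, col=3), (row=8, col=2)
  Distance 11: (row=5, col=0), (row=5, col=2), (row=8, col=1)
  Distance 12: (row=6, col=0), (row=7, col=1)
Total reachable: 56 (grid has 56 open cells total)

Answer: Reachable cells: 56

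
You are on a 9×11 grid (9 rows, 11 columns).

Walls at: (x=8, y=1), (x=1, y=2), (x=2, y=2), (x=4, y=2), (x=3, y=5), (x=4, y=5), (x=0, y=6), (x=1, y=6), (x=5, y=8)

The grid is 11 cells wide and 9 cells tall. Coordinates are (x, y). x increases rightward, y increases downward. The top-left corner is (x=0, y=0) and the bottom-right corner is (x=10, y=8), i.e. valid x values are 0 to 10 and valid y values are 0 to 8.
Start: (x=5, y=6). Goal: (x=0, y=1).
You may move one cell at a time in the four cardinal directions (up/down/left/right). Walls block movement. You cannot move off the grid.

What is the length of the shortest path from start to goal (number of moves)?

BFS from (x=5, y=6) until reaching (x=0, y=1):
  Distance 0: (x=5, y=6)
  Distance 1: (x=5, y=5), (x=4, y=6), (x=6, y=6), (x=5, y=7)
  Distance 2: (x=5, y=4), (x=6, y=5), (x=3, y=6), (x=7, y=6), (x=4, y=7), (x=6, y=7)
  Distance 3: (x=5, y=3), (x=4, y=4), (x=6, y=4), (x=7, y=5), (x=2, y=6), (x=8, y=6), (x=3, y=7), (x=7, y=7), (x=4, y=8), (x=6, y=8)
  Distance 4: (x=5, y=2), (x=4, y=3), (x=6, y=3), (x=3, y=4), (x=7, y=4), (x=2, y=5), (x=8, y=5), (x=9, y=6), (x=2, y=7), (x=8, y=7), (x=3, y=8), (x=7, y=8)
  Distance 5: (x=5, y=1), (x=6, y=2), (x=3, y=3), (x=7, y=3), (x=2, y=4), (x=8, y=4), (x=1, y=5), (x=9, y=5), (x=10, y=6), (x=1, y=7), (x=9, y=7), (x=2, y=8), (x=8, y=8)
  Distance 6: (x=5, y=0), (x=4, y=1), (x=6, y=1), (x=3, y=2), (x=7, y=2), (x=2, y=3), (x=8, y=3), (x=1, y=4), (x=9, y=4), (x=0, y=5), (x=10, y=5), (x=0, y=7), (x=10, y=7), (x=1, y=8), (x=9, y=8)
  Distance 7: (x=4, y=0), (x=6, y=0), (x=3, y=1), (x=7, y=1), (x=8, y=2), (x=1, y=3), (x=9, y=3), (x=0, y=4), (x=10, y=4), (x=0, y=8), (x=10, y=8)
  Distance 8: (x=3, y=0), (x=7, y=0), (x=2, y=1), (x=9, y=2), (x=0, y=3), (x=10, y=3)
  Distance 9: (x=2, y=0), (x=8, y=0), (x=1, y=1), (x=9, y=1), (x=0, y=2), (x=10, y=2)
  Distance 10: (x=1, y=0), (x=9, y=0), (x=0, y=1), (x=10, y=1)  <- goal reached here
One shortest path (10 moves): (x=5, y=6) -> (x=4, y=6) -> (x=3, y=6) -> (x=2, y=6) -> (x=2, y=5) -> (x=1, y=5) -> (x=0, y=5) -> (x=0, y=4) -> (x=0, y=3) -> (x=0, y=2) -> (x=0, y=1)

Answer: Shortest path length: 10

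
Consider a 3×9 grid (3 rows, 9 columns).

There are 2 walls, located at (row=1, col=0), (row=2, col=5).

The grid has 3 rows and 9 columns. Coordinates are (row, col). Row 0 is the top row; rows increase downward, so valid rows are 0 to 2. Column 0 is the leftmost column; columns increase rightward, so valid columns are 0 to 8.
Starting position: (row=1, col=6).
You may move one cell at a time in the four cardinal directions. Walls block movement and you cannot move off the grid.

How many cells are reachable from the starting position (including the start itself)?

Answer: Reachable cells: 25

Derivation:
BFS flood-fill from (row=1, col=6):
  Distance 0: (row=1, col=6)
  Distance 1: (row=0, col=6), (row=1, col=5), (row=1, col=7), (row=2, col=6)
  Distance 2: (row=0, col=5), (row=0, col=7), (row=1, col=4), (row=1, col=8), (row=2, col=7)
  Distance 3: (row=0, col=4), (row=0, col=8), (row=1, col=3), (row=2, col=4), (row=2, col=8)
  Distance 4: (row=0, col=3), (row=1, col=2), (row=2, col=3)
  Distance 5: (row=0, col=2), (row=1, col=1), (row=2, col=2)
  Distance 6: (row=0, col=1), (row=2, col=1)
  Distance 7: (row=0, col=0), (row=2, col=0)
Total reachable: 25 (grid has 25 open cells total)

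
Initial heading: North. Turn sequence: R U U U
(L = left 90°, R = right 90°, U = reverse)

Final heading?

Start: North
  R (right (90° clockwise)) -> East
  U (U-turn (180°)) -> West
  U (U-turn (180°)) -> East
  U (U-turn (180°)) -> West
Final: West

Answer: Final heading: West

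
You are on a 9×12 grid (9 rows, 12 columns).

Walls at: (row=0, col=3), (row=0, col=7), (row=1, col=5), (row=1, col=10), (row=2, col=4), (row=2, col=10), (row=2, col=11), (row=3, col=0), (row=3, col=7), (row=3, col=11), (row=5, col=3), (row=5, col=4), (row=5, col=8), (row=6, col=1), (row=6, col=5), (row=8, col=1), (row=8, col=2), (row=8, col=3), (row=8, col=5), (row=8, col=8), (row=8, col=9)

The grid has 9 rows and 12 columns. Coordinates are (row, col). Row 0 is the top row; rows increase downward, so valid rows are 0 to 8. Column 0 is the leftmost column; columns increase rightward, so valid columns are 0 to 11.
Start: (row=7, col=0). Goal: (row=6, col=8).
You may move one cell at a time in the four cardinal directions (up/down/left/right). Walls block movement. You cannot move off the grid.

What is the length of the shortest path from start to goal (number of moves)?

Answer: Shortest path length: 9

Derivation:
BFS from (row=7, col=0) until reaching (row=6, col=8):
  Distance 0: (row=7, col=0)
  Distance 1: (row=6, col=0), (row=7, col=1), (row=8, col=0)
  Distance 2: (row=5, col=0), (row=7, col=2)
  Distance 3: (row=4, col=0), (row=5, col=1), (row=6, col=2), (row=7, col=3)
  Distance 4: (row=4, col=1), (row=5, col=2), (row=6, col=3), (row=7, col=4)
  Distance 5: (row=3, col=1), (row=4, col=2), (row=6, col=4), (row=7, col=5), (row=8, col=4)
  Distance 6: (row=2, col=1), (row=3, col=2), (row=4, col=3), (row=7, col=6)
  Distance 7: (row=1, col=1), (row=2, col=0), (row=2, col=2), (row=3, col=3), (row=4, col=4), (row=6, col=6), (row=7, col=7), (row=8, col=6)
  Distance 8: (row=0, col=1), (row=1, col=0), (row=1, col=2), (row=2, col=3), (row=3, col=4), (row=4, col=5), (row=5, col=6), (row=6, col=7), (row=7, col=8), (row=8, col=7)
  Distance 9: (row=0, col=0), (row=0, col=2), (row=1, col=3), (row=3, col=5), (row=4, col=6), (row=5, col=5), (row=5, col=7), (row=6, col=8), (row=7, col=9)  <- goal reached here
One shortest path (9 moves): (row=7, col=0) -> (row=7, col=1) -> (row=7, col=2) -> (row=7, col=3) -> (row=7, col=4) -> (row=7, col=5) -> (row=7, col=6) -> (row=7, col=7) -> (row=7, col=8) -> (row=6, col=8)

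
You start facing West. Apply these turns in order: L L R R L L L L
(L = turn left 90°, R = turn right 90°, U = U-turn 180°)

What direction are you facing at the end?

Start: West
  L (left (90° counter-clockwise)) -> South
  L (left (90° counter-clockwise)) -> East
  R (right (90° clockwise)) -> South
  R (right (90° clockwise)) -> West
  L (left (90° counter-clockwise)) -> South
  L (left (90° counter-clockwise)) -> East
  L (left (90° counter-clockwise)) -> North
  L (left (90° counter-clockwise)) -> West
Final: West

Answer: Final heading: West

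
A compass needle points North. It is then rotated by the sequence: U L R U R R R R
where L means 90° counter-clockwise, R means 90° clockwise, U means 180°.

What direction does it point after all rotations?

Answer: Final heading: North

Derivation:
Start: North
  U (U-turn (180°)) -> South
  L (left (90° counter-clockwise)) -> East
  R (right (90° clockwise)) -> South
  U (U-turn (180°)) -> North
  R (right (90° clockwise)) -> East
  R (right (90° clockwise)) -> South
  R (right (90° clockwise)) -> West
  R (right (90° clockwise)) -> North
Final: North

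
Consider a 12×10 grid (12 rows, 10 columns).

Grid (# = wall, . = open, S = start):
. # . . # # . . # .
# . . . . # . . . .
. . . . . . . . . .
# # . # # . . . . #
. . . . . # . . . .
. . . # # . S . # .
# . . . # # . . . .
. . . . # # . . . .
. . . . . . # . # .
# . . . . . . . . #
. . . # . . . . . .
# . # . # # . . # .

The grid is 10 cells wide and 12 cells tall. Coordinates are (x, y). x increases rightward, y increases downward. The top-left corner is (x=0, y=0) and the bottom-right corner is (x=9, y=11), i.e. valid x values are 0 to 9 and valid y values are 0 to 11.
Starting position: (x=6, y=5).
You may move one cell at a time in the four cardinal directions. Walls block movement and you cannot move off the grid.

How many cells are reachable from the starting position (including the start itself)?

Answer: Reachable cells: 88

Derivation:
BFS flood-fill from (x=6, y=5):
  Distance 0: (x=6, y=5)
  Distance 1: (x=6, y=4), (x=5, y=5), (x=7, y=5), (x=6, y=6)
  Distance 2: (x=6, y=3), (x=7, y=4), (x=7, y=6), (x=6, y=7)
  Distance 3: (x=6, y=2), (x=5, y=3), (x=7, y=3), (x=8, y=4), (x=8, y=6), (x=7, y=7)
  Distance 4: (x=6, y=1), (x=5, y=2), (x=7, y=2), (x=8, y=3), (x=9, y=4), (x=9, y=6), (x=8, y=7), (x=7, y=8)
  Distance 5: (x=6, y=0), (x=7, y=1), (x=4, y=2), (x=8, y=2), (x=9, y=5), (x=9, y=7), (x=7, y=9)
  Distance 6: (x=7, y=0), (x=4, y=1), (x=8, y=1), (x=3, y=2), (x=9, y=2), (x=9, y=8), (x=6, y=9), (x=8, y=9), (x=7, y=10)
  Distance 7: (x=3, y=1), (x=9, y=1), (x=2, y=2), (x=5, y=9), (x=6, y=10), (x=8, y=10), (x=7, y=11)
  Distance 8: (x=3, y=0), (x=9, y=0), (x=2, y=1), (x=1, y=2), (x=2, y=3), (x=5, y=8), (x=4, y=9), (x=5, y=10), (x=9, y=10), (x=6, y=11)
  Distance 9: (x=2, y=0), (x=1, y=1), (x=0, y=2), (x=2, y=4), (x=4, y=8), (x=3, y=9), (x=4, y=10), (x=9, y=11)
  Distance 10: (x=1, y=4), (x=3, y=4), (x=2, y=5), (x=3, y=8), (x=2, y=9)
  Distance 11: (x=0, y=4), (x=4, y=4), (x=1, y=5), (x=2, y=6), (x=3, y=7), (x=2, y=8), (x=1, y=9), (x=2, y=10)
  Distance 12: (x=0, y=5), (x=1, y=6), (x=3, y=6), (x=2, y=7), (x=1, y=8), (x=1, y=10)
  Distance 13: (x=1, y=7), (x=0, y=8), (x=0, y=10), (x=1, y=11)
  Distance 14: (x=0, y=7)
Total reachable: 88 (grid has 90 open cells total)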